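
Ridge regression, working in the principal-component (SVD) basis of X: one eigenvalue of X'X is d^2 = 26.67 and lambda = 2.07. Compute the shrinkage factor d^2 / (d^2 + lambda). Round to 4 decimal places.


d^2 + lambda = 26.67 + 2.07 = 28.7400.
Shrinkage factor = 26.67/28.7400 = 0.9280.

0.9280


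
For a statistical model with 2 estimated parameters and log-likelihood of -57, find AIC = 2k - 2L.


AIC = 2k - 2*loglik = 2(2) - 2(-57).
= 4 + 114 = 118.

118


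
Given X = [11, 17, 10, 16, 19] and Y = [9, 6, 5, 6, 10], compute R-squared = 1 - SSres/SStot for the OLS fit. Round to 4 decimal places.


After computing the OLS fit (b0=4.4804, b1=0.1863):
SSres = 16.6765, SStot = 18.8000.
R^2 = 1 - 16.6765/18.8000 = 0.1130.

0.1130


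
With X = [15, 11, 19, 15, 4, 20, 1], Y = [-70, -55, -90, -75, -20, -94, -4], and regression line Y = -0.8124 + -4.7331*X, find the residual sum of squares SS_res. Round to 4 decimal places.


Predicted values from Y = -0.8124 + -4.7331*X.
Residuals: [1.8089, -2.1235, 0.7413, -3.1911, -0.2552, 1.4744, 1.5455].
SSres = 23.1416.

23.1416


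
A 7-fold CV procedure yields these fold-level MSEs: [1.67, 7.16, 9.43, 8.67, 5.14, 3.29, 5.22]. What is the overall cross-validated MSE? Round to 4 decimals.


Total MSE across folds = 40.5800.
CV-MSE = 40.5800/7 = 5.7971.

5.7971


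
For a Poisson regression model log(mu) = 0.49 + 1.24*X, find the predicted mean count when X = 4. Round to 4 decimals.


Linear predictor: eta = 0.49 + (1.24)(4) = 5.4500.
Expected count: mu = exp(5.4500) = 232.7582.

232.7582


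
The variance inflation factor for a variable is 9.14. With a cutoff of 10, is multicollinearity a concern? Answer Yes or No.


The threshold is 10.
VIF = 9.14 is < 10.
Multicollinearity indication: No.

No


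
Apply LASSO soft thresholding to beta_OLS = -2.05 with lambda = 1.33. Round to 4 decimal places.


Check: |-2.05| = 2.05 vs lambda = 1.33.
Since |beta| > lambda, coefficient = sign(beta)*(|beta| - lambda) = -0.7200.
Soft-thresholded coefficient = -0.7200.

-0.7200


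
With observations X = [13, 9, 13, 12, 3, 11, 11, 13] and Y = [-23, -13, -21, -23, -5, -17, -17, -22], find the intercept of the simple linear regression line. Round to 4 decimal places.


The slope is b1 = -1.7762.
Sample means are xbar = 10.6250 and ybar = -17.6250.
Intercept: b0 = -17.6250 - (-1.7762)(10.6250) = 1.2473.

1.2473


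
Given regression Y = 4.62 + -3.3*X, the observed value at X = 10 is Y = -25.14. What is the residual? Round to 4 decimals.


Predicted = 4.62 + -3.3 * 10 = -28.3800.
Residual = -25.14 - -28.3800 = 3.2400.

3.2400


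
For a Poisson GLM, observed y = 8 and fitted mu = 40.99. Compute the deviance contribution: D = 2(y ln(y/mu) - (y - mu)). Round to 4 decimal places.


y/mu = 8/40.99 = 0.195170 (approx.), and ln(8/40.99) = -1.633887.
y * ln(y/mu) = 8 * -1.633887 = -13.071096.
y - mu = -32.99.
D = 2 * (-13.071096 - -32.99) = 39.837808, which rounds to 39.8378.

39.8378


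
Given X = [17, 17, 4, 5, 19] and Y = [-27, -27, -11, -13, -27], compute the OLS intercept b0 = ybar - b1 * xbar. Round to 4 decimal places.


The slope is b1 = -1.1269.
Sample means are xbar = 12.4000 and ybar = -21.0000.
Intercept: b0 = -21.0000 - (-1.1269)(12.4000) = -7.0265.

-7.0265


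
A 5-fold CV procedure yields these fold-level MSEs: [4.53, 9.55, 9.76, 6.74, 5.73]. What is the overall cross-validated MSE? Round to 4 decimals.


Total MSE across folds = 36.3100.
CV-MSE = 36.3100/5 = 7.2620.

7.2620


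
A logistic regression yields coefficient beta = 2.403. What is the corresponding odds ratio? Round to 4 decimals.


exp(2.403) = 11.0563.
So the odds ratio is 11.0563.

11.0563


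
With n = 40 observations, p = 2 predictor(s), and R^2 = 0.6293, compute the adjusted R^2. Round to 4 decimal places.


Using the formula:
(1 - 0.6293) = 0.3707.
Multiply by 39/37: 0.3707 * 39 = 14.4573, then 14.4573 / 37 = 0.3907.
Adj R^2 = 1 - 0.3907 = 0.6093.

0.6093


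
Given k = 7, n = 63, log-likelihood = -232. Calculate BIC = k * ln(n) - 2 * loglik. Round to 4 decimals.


ln(63) = 4.143135.
k * ln(n) = 7 * 4.143135 = 29.001945.
-2L = 464.
BIC = 29.001945 + 464 = 493.001945, which rounds to 493.0019.

493.0019


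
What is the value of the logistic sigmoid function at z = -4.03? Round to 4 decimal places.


Compute exp(4.0300) = 56.2609.
Sigmoid = 1 / (1 + 56.2609) = 1 / 57.2609 = 0.0175.

0.0175


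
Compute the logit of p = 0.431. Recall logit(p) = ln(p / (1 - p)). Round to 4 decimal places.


1 - p = 0.569.
p/(1-p) = 0.7575.
logit = ln(0.7575) = -0.2778.

-0.2778


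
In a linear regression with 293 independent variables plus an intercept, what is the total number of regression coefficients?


Each predictor gets one coefficient, plus one intercept.
Total parameters = 293 + 1 = 294.

294


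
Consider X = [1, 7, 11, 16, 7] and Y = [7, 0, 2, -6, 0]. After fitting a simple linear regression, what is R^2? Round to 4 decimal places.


Fit the OLS line: b0 = 6.8864, b1 = -0.7484.
SSres = 18.1997.
SStot = 87.2000.
R^2 = 1 - 18.1997/87.2000 = 0.7913.

0.7913


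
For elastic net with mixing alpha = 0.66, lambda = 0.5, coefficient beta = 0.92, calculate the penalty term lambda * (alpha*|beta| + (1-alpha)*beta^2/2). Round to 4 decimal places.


alpha * |beta| = 0.66 * 0.92 = 0.6072.
(1-alpha) * beta^2/2 = 0.34 * 0.8464/2 = 0.1439.
Total = 0.5 * (0.6072 + 0.1439) = 0.3755.

0.3755


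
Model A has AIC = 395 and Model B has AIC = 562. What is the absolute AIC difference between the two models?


Compute |395 - 562| = 167.
Model A has the smaller AIC.

167


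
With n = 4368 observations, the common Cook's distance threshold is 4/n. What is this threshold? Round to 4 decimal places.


The threshold is 4/n.
4/4368 = 0.0009.

0.0009


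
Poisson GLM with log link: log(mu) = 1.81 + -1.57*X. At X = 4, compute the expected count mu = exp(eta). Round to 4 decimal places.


eta = 1.81 + -1.57 * 4 = -4.4700.
mu = exp(-4.4700) = 0.0114.

0.0114


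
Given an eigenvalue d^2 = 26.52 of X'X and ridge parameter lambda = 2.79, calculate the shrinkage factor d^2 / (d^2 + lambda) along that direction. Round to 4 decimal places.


Compute the denominator: 26.52 + 2.79 = 29.3100.
Shrinkage factor = 26.52 / 29.3100 = 0.9048.

0.9048


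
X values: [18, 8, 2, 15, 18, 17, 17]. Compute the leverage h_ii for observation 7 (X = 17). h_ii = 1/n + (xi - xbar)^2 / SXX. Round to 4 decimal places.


n = 7, xbar = 13.5714.
SXX = sum((xi - xbar)^2) = 229.7143.
h = 1/7 + (17 - 13.5714)^2 / 229.7143 = 0.1940.

0.1940


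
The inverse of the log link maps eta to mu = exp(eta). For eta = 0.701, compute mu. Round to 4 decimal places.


mu = exp(eta) = exp(0.701).
= 2.0158.

2.0158


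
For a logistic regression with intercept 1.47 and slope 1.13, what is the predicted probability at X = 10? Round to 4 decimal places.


Compute z = 1.47 + (1.13)(10) = 12.7700.
exp(-z) = 0.0000.
P = 1/(1 + 0.0000) = 1.0000.

1.0000


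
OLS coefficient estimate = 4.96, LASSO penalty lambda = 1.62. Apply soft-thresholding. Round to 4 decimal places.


Check: |4.96| = 4.96 vs lambda = 1.62.
Since |beta| > lambda, coefficient = sign(beta)*(|beta| - lambda) = 3.3400.
Soft-thresholded coefficient = 3.3400.

3.3400


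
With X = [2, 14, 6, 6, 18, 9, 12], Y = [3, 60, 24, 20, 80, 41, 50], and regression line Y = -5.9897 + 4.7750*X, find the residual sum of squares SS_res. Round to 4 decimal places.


For each point, residual = actual - predicted.
Residuals: [-0.5603, -0.8603, 1.3397, -2.6603, 0.0397, 4.0147, -1.3103].
Sum of squared residuals = 27.7623.

27.7623


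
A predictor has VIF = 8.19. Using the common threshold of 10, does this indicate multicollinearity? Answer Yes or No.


Check: VIF = 8.19 vs threshold = 10.
Since 8.19 < 10, the answer is No.

No


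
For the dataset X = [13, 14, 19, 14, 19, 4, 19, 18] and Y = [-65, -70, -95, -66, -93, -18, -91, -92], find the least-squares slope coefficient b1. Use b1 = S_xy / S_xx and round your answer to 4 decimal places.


The sample means are xbar = 15.0000 and ybar = -73.7500.
Compute S_xx = 184.0000 and S_xy = -928.0000.
Slope b1 = S_xy / S_xx = -928.0000 / 184.0000 = -5.0435.

-5.0435


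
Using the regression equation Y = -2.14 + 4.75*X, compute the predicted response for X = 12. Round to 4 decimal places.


Predicted value:
Y = -2.14 + (4.75)(12) = -2.14 + 57.0000 = 54.8600.

54.8600


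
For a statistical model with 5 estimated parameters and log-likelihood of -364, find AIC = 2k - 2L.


Compute:
2k = 2*5 = 10.
-2*loglik = -2*(-364) = 728.
AIC = 10 + 728 = 738.

738


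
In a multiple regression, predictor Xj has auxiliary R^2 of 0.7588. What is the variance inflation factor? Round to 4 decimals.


VIF = 1 / (1 - 0.7588).
= 1 / 0.2412 = 4.1459.

4.1459


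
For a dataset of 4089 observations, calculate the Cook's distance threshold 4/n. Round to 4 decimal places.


Cook's distance cutoff = 4/n = 4/4089.
= 0.0010.

0.0010


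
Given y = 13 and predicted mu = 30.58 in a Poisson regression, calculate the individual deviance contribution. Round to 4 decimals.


y/mu = 13/30.58 = 0.425114 (approx.), and ln(13/30.58) = -0.855397.
y * ln(y/mu) = 13 * -0.855397 = -11.120161.
y - mu = -17.58.
D = 2 * (-11.120161 - -17.58) = 12.919678, which rounds to 12.9197.

12.9197


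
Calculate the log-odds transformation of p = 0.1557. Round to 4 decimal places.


Compute the odds: 0.1557/0.8443 = 0.1844.
Take the natural log: ln(0.1844) = -1.6906.

-1.6906


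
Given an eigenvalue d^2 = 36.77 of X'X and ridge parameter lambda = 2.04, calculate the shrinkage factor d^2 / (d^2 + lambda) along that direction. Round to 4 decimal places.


Compute the denominator: 36.77 + 2.04 = 38.8100.
Shrinkage factor = 36.77 / 38.8100 = 0.9474.

0.9474


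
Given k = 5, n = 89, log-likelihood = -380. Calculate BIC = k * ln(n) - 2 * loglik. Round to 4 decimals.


ln(89) = 4.488636.
k * ln(n) = 5 * 4.488636 = 22.443180.
-2L = 760.
BIC = 22.443180 + 760 = 782.443180, which rounds to 782.4432.

782.4432


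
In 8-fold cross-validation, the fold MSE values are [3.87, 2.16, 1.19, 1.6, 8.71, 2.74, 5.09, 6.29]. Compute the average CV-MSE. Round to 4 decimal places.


Total MSE across folds = 31.6500.
CV-MSE = 31.6500/8 = 3.9563.

3.9563


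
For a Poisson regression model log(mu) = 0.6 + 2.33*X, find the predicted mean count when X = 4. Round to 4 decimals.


eta = 0.6 + 2.33 * 4 = 9.9200.
mu = exp(9.9200) = 20332.9906.

20332.9906


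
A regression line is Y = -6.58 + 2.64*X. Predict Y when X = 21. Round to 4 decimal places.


Predicted value:
Y = -6.58 + (2.64)(21) = -6.58 + 55.4400 = 48.8600.

48.8600


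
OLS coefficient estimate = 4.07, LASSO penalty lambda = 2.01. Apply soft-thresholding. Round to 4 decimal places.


Check: |4.07| = 4.07 vs lambda = 2.01.
Since |beta| > lambda, coefficient = sign(beta)*(|beta| - lambda) = 2.0600.
Soft-thresholded coefficient = 2.0600.

2.0600


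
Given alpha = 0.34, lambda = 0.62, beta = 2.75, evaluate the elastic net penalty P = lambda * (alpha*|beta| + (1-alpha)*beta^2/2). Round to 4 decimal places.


Compute:
L1 = 0.34 * 2.75 = 0.9350.
L2 = 0.66 * 2.75^2 / 2 = 2.4956.
Penalty = 0.62 * (0.9350 + 2.4956) = 2.1270.

2.1270


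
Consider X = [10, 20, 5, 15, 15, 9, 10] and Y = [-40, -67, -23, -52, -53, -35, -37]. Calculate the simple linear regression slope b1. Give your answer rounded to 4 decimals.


Calculate xbar = 12.0000, ybar = -43.8571.
S_xx = 148.0000, S_xy = -431.0000.
Using b1 = S_xy / S_xx = -431.0000 / 148.0000, we get b1 = -2.9122.

-2.9122


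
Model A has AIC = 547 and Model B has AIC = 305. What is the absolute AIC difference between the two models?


Absolute difference = |547 - 305| = 242.
The model with lower AIC (B) is preferred.

242


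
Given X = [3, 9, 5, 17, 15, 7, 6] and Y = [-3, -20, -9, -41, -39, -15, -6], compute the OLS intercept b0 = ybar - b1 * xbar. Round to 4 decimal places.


First find the slope: b1 = -2.9055.
Means: xbar = 8.8571, ybar = -19.0000.
b0 = ybar - b1 * xbar = -19.0000 - -2.9055 * 8.8571 = 6.7348.

6.7348


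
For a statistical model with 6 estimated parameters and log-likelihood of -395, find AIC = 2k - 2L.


AIC = 2*6 - 2*(-395).
= 12 + 790 = 802.

802


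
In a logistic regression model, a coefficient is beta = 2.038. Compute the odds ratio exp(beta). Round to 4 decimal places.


exp(2.038) = 7.6752.
So the odds ratio is 7.6752.

7.6752


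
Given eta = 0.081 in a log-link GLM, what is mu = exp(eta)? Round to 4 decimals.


The inverse log link gives:
mu = exp(0.081) = 1.0844.

1.0844


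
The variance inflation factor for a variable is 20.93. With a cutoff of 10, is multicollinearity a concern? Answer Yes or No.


The threshold is 10.
VIF = 20.93 is >= 10.
Multicollinearity indication: Yes.

Yes


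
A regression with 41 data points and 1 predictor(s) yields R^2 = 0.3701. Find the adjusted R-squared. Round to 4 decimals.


Adjusted R^2 = 1 - (1 - R^2) * (n-1)/(n-p-1).
(1 - R^2) = 0.6299.
(n-1)/(n-p-1) = 40/39.
(1 - R^2) * (n-1) = 0.6299 * 40 = 25.1960.
Divide by (n-p-1): 25.1960 / 39 = 0.6461.
Adj R^2 = 1 - 0.6461 = 0.3539.

0.3539


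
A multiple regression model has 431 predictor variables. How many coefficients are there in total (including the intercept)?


Each predictor gets one coefficient, plus one intercept.
Total parameters = 431 + 1 = 432.

432


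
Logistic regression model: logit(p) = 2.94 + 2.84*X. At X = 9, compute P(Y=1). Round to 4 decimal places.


z = 2.94 + 2.84 * 9 = 28.5000.
Sigmoid: P = 1 / (1 + exp(-28.5000)) = 1.0000.

1.0000


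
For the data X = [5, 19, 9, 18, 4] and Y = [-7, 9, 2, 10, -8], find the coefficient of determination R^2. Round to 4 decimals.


The fitted line is Y = -11.6515 + 1.1683*X.
SSres = 15.0772, SStot = 290.8000.
R^2 = 1 - SSres/SStot = 0.9482.

0.9482


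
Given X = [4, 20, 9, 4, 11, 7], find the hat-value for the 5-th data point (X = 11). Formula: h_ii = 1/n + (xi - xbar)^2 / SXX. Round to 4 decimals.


n = 6, xbar = 9.1667.
SXX = sum((xi - xbar)^2) = 178.8333.
h = 1/6 + (11 - 9.1667)^2 / 178.8333 = 0.1855.

0.1855


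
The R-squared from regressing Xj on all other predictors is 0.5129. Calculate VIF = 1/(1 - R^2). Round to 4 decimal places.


Denominator: 1 - 0.5129 = 0.4871.
VIF = 1 / 0.4871 = 2.0530.

2.0530


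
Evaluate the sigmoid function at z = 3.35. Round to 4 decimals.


Compute exp(-3.3500) = 0.0351.
Sigmoid = 1 / (1 + 0.0351) = 1 / 1.0351 = 0.9661.

0.9661


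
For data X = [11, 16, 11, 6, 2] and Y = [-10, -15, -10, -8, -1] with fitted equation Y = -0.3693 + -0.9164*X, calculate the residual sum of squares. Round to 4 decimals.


For each point, residual = actual - predicted.
Residuals: [0.4497, 0.0317, 0.4497, -2.1323, 1.2021].
Sum of squared residuals = 6.3972.

6.3972


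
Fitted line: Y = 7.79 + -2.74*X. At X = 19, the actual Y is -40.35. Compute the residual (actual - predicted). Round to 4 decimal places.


Predicted = 7.79 + -2.74 * 19 = -44.2700.
Residual = -40.35 - -44.2700 = 3.9200.

3.9200


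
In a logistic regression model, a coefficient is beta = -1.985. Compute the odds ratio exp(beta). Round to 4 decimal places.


The odds ratio is computed as:
OR = e^(-1.985) = 0.1374.

0.1374


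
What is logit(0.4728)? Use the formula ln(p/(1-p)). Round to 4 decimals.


Compute the odds: 0.4728/0.5272 = 0.8968.
Take the natural log: ln(0.8968) = -0.1089.

-0.1089


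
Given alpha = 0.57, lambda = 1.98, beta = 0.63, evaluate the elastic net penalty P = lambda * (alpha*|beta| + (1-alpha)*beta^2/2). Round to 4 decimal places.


L1 component = 0.57 * |0.63| = 0.3591.
L2 component = 0.43 * 0.63^2 / 2 = 0.0853.
Penalty = 1.98 * (0.3591 + 0.0853) = 1.98 * 0.4444 = 0.8800.

0.8800


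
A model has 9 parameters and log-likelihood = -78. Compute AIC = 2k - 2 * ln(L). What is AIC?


AIC = 2k - 2*loglik = 2(9) - 2(-78).
= 18 + 156 = 174.

174


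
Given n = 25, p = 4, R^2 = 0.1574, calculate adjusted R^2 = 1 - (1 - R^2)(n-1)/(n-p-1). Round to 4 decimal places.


Using the formula:
(1 - 0.1574) = 0.8426.
Multiply by 24/20: 0.8426 * 24 = 20.2224, then 20.2224 / 20 = 1.0111.
Adj R^2 = 1 - 1.0111 = -0.0111.

-0.0111


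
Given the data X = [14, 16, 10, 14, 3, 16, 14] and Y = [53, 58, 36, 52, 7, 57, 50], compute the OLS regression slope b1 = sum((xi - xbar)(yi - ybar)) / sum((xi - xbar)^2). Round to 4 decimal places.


First compute the means: xbar = 12.4286, ybar = 44.7143.
Then S_xx = sum((xi - xbar)^2) = 127.7143.
S_xy = sum((xi - xbar)(yi - ybar)) = 500.8571.
b1 = S_xy / S_xx = 500.8571 / 127.7143 = 3.9217.

3.9217


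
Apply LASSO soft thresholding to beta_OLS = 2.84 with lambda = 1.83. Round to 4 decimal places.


|beta_OLS| = 2.84.
lambda = 1.83.
Since |beta| > lambda, coefficient = sign(beta)*(|beta| - lambda) = 1.0100.
Result = 1.0100.

1.0100


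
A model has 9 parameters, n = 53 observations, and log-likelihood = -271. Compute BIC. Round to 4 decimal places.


ln(53) = 3.970292.
k * ln(n) = 9 * 3.970292 = 35.732628.
-2L = 542.
BIC = 35.732628 + 542 = 577.732628, which rounds to 577.7326.

577.7326


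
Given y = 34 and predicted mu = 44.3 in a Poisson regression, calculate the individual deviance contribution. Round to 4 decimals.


y/mu = 34/44.3 = 0.767494 (approx.), and ln(34/44.3) = -0.264624.
y * ln(y/mu) = 34 * -0.264624 = -8.997216.
y - mu = -10.3.
D = 2 * (-8.997216 - -10.3) = 2.605568, which rounds to 2.6056.

2.6056


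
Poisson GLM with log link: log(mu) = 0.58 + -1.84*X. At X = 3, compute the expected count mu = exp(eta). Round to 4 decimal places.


Compute eta = 0.58 + -1.84 * 3 = -4.9400.
Apply inverse link: mu = e^-4.9400 = 0.0072.

0.0072


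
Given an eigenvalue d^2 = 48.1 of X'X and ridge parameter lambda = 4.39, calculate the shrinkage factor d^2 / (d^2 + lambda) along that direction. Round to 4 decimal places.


Denominator = d^2 + lambda = 48.1 + 4.39 = 52.4900.
Shrinkage = 48.1 / 52.4900 = 0.9164.

0.9164


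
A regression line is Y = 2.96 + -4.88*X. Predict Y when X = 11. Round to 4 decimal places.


Predicted value:
Y = 2.96 + (-4.88)(11) = 2.96 + -53.6800 = -50.7200.

-50.7200


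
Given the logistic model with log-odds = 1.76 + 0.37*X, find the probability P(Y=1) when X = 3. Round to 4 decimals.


Linear predictor: z = 1.76 + 0.37 * 3 = 2.8700.
P = 1/(1 + exp(-2.8700)) = 1/(1 + 0.0567) = 0.9463.

0.9463


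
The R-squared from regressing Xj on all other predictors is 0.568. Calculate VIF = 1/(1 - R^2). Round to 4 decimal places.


VIF = 1 / (1 - 0.568).
= 1 / 0.432 = 2.3148.

2.3148


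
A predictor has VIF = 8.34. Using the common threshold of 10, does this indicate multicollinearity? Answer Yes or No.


The threshold is 10.
VIF = 8.34 is < 10.
Multicollinearity indication: No.

No


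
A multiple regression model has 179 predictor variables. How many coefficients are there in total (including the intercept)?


Including the intercept, the model has 179 predictor coefficients + 1 intercept.
Total = 180.

180


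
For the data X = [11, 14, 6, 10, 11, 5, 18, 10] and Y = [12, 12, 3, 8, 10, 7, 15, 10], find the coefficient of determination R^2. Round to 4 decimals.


Fit the OLS line: b0 = 1.2158, b1 = 0.7914.
SSres = 18.7862.
SStot = 93.8750.
R^2 = 1 - 18.7862/93.8750 = 0.7999.

0.7999


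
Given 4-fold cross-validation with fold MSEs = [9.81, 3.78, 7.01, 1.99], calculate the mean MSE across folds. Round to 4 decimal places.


Add all fold MSEs: 22.5900.
Divide by k = 4: 22.5900/4 = 5.6475.

5.6475


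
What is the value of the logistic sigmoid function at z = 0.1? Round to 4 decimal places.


exp(-0.1000) = 0.9048.
1 + exp(-z) = 1.9048.
sigmoid = 1/1.9048 = 0.5250.

0.5250


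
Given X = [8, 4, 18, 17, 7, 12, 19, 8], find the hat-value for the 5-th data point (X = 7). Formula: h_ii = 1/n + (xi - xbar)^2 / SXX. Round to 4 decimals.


n = 8, xbar = 11.6250.
SXX = sum((xi - xbar)^2) = 229.8750.
h = 1/8 + (7 - 11.6250)^2 / 229.8750 = 0.2181.

0.2181


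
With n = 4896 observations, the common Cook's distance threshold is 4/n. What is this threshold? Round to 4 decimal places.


Cook's distance cutoff = 4/n = 4/4896.
= 0.0008.

0.0008


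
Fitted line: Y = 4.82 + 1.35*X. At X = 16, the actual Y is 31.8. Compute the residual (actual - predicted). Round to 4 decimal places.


Compute yhat = 4.82 + (1.35)(16) = 26.4200.
Residual = actual - predicted = 31.8 - 26.4200 = 5.3800.

5.3800


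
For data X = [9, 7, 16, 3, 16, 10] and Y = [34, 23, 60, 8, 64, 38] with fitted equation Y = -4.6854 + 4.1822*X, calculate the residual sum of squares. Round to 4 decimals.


For each point, residual = actual - predicted.
Residuals: [1.0456, -1.5900, -2.2298, 0.1388, 1.7702, 0.8634].
Sum of squared residuals = 12.4917.

12.4917


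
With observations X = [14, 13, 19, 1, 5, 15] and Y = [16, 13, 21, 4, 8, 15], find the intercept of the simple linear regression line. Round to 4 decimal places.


Compute b1 = 0.8791 from the OLS formula.
With xbar = 11.1667 and ybar = 12.8333, the intercept is:
b0 = 12.8333 - 0.8791 * 11.1667 = 3.0168.

3.0168


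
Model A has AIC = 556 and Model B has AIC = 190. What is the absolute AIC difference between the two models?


|AIC_A - AIC_B| = |556 - 190| = 366.
Model B is preferred (lower AIC).

366


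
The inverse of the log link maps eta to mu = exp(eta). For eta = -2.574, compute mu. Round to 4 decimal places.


Apply the inverse link:
mu = e^-2.574 = 0.0762.

0.0762


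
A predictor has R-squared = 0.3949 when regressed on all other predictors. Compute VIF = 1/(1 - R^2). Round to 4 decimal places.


VIF = 1 / (1 - 0.3949).
= 1 / 0.6051 = 1.6526.

1.6526


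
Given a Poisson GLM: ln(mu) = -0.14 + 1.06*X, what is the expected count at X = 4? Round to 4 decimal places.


eta = -0.14 + 1.06 * 4 = 4.1000.
mu = exp(4.1000) = 60.3403.

60.3403


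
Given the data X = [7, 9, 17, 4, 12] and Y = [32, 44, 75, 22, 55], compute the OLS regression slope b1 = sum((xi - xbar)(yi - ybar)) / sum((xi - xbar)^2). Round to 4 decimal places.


Calculate xbar = 9.8000, ybar = 45.6000.
S_xx = 98.8000, S_xy = 408.6000.
Using b1 = S_xy / S_xx = 408.6000 / 98.8000, we get b1 = 4.1356.

4.1356


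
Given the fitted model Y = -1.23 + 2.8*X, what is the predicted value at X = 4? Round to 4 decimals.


Plug X = 4 into Y = -1.23 + 2.8*X:
Y = -1.23 + 11.2000 = 9.9700.

9.9700


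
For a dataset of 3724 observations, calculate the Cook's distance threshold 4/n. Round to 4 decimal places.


Cook's distance cutoff = 4/n = 4/3724.
= 0.0011.

0.0011


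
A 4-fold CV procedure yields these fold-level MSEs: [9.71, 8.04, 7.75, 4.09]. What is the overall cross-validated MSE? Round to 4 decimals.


Sum of fold MSEs = 29.5900.
Average = 29.5900 / 4 = 7.3975.

7.3975


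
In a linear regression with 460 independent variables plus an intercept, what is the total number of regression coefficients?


Including the intercept, the model has 460 predictor coefficients + 1 intercept.
Total = 461.

461


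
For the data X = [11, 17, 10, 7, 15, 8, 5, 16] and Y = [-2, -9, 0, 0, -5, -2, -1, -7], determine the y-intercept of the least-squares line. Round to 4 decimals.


The slope is b1 = -0.6751.
Sample means are xbar = 11.1250 and ybar = -3.2500.
Intercept: b0 = -3.2500 - (-0.6751)(11.1250) = 4.2601.

4.2601


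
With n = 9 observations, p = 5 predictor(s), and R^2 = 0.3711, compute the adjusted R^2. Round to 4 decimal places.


Using the formula:
(1 - 0.3711) = 0.6289.
Multiply by 8/3: 0.6289 * 8 = 5.0312, then 5.0312 / 3 = 1.6771.
Adj R^2 = 1 - 1.6771 = -0.6771.

-0.6771


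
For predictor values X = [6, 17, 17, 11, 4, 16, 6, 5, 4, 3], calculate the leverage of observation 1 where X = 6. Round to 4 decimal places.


Compute xbar = 8.9000 with n = 10 observations.
SXX = 300.9000.
Leverage = 1/10 + (6 - 8.9000)^2/300.9000 = 0.1279.

0.1279


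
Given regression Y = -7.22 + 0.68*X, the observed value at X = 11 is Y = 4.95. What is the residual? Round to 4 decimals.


Predicted = -7.22 + 0.68 * 11 = 0.2600.
Residual = 4.95 - 0.2600 = 4.6900.

4.6900


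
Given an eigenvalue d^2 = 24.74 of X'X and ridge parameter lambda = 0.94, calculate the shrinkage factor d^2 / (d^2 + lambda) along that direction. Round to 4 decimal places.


d^2 + lambda = 24.74 + 0.94 = 25.6800.
Shrinkage factor = 24.74/25.6800 = 0.9634.

0.9634


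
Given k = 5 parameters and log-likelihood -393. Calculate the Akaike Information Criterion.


Compute:
2k = 2*5 = 10.
-2*loglik = -2*(-393) = 786.
AIC = 10 + 786 = 796.

796


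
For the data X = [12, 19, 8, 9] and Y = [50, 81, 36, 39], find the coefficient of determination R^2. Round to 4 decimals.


The fitted line is Y = 1.8784 + 4.1351*X.
SSres = 3.6486, SStot = 1269.0000.
R^2 = 1 - SSres/SStot = 0.9971.

0.9971


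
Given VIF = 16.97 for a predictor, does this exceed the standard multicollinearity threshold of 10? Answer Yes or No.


Check: VIF = 16.97 vs threshold = 10.
Since 16.97 >= 10, the answer is Yes.

Yes


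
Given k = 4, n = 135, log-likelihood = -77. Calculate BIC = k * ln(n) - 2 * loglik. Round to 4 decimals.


k * ln(n) = 4 * ln(135) = 4 * 4.905275 = 19.621100.
-2 * loglik = -2 * (-77) = 154.
BIC = 19.621100 + 154 = 173.621100, which rounds to 173.6211.

173.6211


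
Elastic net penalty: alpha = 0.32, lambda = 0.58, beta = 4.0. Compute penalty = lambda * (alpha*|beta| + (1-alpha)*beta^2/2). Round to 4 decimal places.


alpha * |beta| = 0.32 * 4.0 = 1.2800.
(1-alpha) * beta^2/2 = 0.68 * 16.0000/2 = 5.4400.
Total = 0.58 * (1.2800 + 5.4400) = 3.8976.

3.8976


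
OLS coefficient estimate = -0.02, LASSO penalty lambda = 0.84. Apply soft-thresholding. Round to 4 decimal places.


Check: |-0.02| = 0.02 vs lambda = 0.84.
Since |beta| <= lambda, the coefficient is set to 0.
Soft-thresholded coefficient = 0.0000.

0.0000


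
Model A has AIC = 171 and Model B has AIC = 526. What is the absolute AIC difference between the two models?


Compute |171 - 526| = 355.
Model A has the smaller AIC.

355


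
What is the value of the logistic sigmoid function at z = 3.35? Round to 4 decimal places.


First, exp(-3.3500) = 0.0351.
Then sigma(z) = 1/(1 + 0.0351) = 0.9661.

0.9661


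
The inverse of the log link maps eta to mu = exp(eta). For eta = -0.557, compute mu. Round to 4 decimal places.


Apply the inverse link:
mu = e^-0.557 = 0.5729.

0.5729


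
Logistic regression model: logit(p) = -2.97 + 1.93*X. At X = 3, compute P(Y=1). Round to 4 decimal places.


z = -2.97 + 1.93 * 3 = 2.8200.
Sigmoid: P = 1 / (1 + exp(-2.8200)) = 0.9437.

0.9437


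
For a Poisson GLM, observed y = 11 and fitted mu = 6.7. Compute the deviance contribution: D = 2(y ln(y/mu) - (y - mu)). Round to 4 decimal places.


y/mu = 11/6.7 = 1.641791 (approx.), and ln(11/6.7) = 0.495788.
y * ln(y/mu) = 11 * 0.495788 = 5.453668.
y - mu = 4.3.
D = 2 * (5.453668 - 4.3) = 2.307336, which rounds to 2.3073.

2.3073


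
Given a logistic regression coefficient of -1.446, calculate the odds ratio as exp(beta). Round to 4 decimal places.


Odds ratio = exp(beta) = exp(-1.446).
= 0.2355.

0.2355


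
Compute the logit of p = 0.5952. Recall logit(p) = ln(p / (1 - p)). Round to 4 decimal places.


Compute the odds: 0.5952/0.4048 = 1.4704.
Take the natural log: ln(1.4704) = 0.3855.

0.3855


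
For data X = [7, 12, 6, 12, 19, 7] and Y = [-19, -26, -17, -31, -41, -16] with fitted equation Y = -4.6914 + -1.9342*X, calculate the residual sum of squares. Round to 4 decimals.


Compute predicted values, then residuals = yi - yhat_i.
Residuals: [-0.7692, 1.9018, -0.7034, -3.0982, 0.4412, 2.2308].
SSres = sum(residual^2) = 19.4733.

19.4733


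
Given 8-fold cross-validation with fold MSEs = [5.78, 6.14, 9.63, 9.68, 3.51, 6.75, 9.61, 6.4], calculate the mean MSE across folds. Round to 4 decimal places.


Sum of fold MSEs = 57.5000.
Average = 57.5000 / 8 = 7.1875.

7.1875


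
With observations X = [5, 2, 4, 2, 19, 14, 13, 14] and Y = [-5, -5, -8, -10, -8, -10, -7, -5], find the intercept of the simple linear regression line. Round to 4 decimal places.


Compute b1 = -0.0353 from the OLS formula.
With xbar = 9.1250 and ybar = -7.2500, the intercept is:
b0 = -7.2500 - -0.0353 * 9.1250 = -6.9282.

-6.9282


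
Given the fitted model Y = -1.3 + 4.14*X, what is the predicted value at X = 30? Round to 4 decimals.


Substitute X = 30 into the equation:
Y = -1.3 + 4.14 * 30 = -1.3 + 124.2000 = 122.9000.

122.9000


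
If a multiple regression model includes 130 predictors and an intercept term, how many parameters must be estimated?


Including the intercept, the model has 130 predictor coefficients + 1 intercept.
Total = 131.

131


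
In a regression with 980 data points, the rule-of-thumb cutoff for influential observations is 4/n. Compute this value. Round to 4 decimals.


Cook's distance cutoff = 4/n = 4/980.
= 0.0041.

0.0041


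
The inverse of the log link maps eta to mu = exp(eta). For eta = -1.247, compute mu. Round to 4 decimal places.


Apply the inverse link:
mu = e^-1.247 = 0.2874.

0.2874


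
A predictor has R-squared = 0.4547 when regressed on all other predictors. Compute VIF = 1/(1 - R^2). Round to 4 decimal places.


VIF = 1 / (1 - 0.4547).
= 1 / 0.5453 = 1.8339.

1.8339


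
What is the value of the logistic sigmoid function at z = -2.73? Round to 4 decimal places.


Compute exp(2.7300) = 15.3329.
Sigmoid = 1 / (1 + 15.3329) = 1 / 16.3329 = 0.0612.

0.0612


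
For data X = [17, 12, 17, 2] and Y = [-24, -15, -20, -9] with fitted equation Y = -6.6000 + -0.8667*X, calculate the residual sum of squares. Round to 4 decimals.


For each point, residual = actual - predicted.
Residuals: [-2.6661, 2.0004, 1.3339, -0.6666].
Sum of squared residuals = 13.3333.

13.3333


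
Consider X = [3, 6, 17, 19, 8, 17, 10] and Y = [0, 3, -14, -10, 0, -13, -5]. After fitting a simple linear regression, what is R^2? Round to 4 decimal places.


Fit the OLS line: b0 = 5.9340, b1 = -1.0067.
SSres = 44.8466.
SStot = 281.7143.
R^2 = 1 - 44.8466/281.7143 = 0.8408.

0.8408


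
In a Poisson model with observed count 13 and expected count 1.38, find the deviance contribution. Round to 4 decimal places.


y/mu = 13/1.38 = 9.420290 (approx.), and ln(13/1.38) = 2.242866.
y * ln(y/mu) = 13 * 2.242866 = 29.157258.
y - mu = 11.62.
D = 2 * (29.157258 - 11.62) = 35.074516, which rounds to 35.0745.

35.0745


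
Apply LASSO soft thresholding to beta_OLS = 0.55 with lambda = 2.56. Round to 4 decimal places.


|beta_OLS| = 0.55.
lambda = 2.56.
Since |beta| <= lambda, the coefficient is set to 0.
Result = 0.0000.

0.0000


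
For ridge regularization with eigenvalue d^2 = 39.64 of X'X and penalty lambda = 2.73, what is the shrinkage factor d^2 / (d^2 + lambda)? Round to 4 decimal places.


Compute the denominator: 39.64 + 2.73 = 42.3700.
Shrinkage factor = 39.64 / 42.3700 = 0.9356.

0.9356


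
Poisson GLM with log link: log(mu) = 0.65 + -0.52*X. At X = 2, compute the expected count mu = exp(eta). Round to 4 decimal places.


Linear predictor: eta = 0.65 + (-0.52)(2) = -0.3900.
Expected count: mu = exp(-0.3900) = 0.6771.

0.6771


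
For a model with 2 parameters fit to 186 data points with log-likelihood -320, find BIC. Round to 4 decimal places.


k * ln(n) = 2 * ln(186) = 2 * 5.225747 = 10.451494.
-2 * loglik = -2 * (-320) = 640.
BIC = 10.451494 + 640 = 650.451494, which rounds to 650.4515.

650.4515


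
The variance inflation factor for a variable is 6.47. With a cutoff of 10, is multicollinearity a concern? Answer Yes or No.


Check: VIF = 6.47 vs threshold = 10.
Since 6.47 < 10, the answer is No.

No


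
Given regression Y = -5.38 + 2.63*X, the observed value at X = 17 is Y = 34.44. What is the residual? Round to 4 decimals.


Compute yhat = -5.38 + (2.63)(17) = 39.3300.
Residual = actual - predicted = 34.44 - 39.3300 = -4.8900.

-4.8900


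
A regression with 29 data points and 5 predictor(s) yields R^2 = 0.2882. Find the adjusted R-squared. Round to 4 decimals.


Using the formula:
(1 - 0.2882) = 0.7118.
Multiply by 28/23: 0.7118 * 28 = 19.9304, then 19.9304 / 23 = 0.8665.
Adj R^2 = 1 - 0.8665 = 0.1335.

0.1335


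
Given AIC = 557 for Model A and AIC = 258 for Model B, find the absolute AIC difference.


Compute |557 - 258| = 299.
Model B has the smaller AIC.

299


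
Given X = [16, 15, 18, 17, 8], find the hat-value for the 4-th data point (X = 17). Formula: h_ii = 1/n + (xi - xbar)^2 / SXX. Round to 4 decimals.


Compute xbar = 14.8000 with n = 5 observations.
SXX = 62.8000.
Leverage = 1/5 + (17 - 14.8000)^2/62.8000 = 0.2771.

0.2771


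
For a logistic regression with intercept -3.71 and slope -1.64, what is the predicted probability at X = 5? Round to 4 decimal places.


Linear predictor: z = -3.71 + -1.64 * 5 = -11.9100.
P = 1/(1 + exp(11.9100)) = 1/(1 + 148746.6794) = 0.0000.

0.0000


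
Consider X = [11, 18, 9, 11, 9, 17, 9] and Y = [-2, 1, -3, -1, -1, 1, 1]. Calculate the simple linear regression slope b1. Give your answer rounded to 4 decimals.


Calculate xbar = 12.0000, ybar = -0.5714.
S_xx = 90.0000, S_xy = 23.0000.
Using b1 = S_xy / S_xx = 23.0000 / 90.0000, we get b1 = 0.2556.

0.2556


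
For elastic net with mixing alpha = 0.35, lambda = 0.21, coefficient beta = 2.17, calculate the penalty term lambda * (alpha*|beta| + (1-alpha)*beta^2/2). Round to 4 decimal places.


Compute:
L1 = 0.35 * 2.17 = 0.7595.
L2 = 0.65 * 2.17^2 / 2 = 1.5304.
Penalty = 0.21 * (0.7595 + 1.5304) = 0.4809.

0.4809


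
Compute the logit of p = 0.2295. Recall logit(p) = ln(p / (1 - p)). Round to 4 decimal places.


1 - p = 0.7705.
p/(1-p) = 0.2979.
logit = ln(0.2979) = -1.2111.

-1.2111


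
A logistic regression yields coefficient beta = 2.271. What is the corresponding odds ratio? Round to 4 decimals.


exp(2.271) = 9.6891.
So the odds ratio is 9.6891.

9.6891


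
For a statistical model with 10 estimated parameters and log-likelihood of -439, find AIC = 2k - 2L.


AIC = 2*10 - 2*(-439).
= 20 + 878 = 898.

898


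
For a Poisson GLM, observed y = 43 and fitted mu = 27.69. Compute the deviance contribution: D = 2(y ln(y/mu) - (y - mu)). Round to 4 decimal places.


First: ln(43/27.69) = 0.440129.
Then: 43 * 0.440129 = 18.925547.
y - mu = 43 - 27.69 = 15.31.
D = 2(18.925547 - 15.31) = 7.231094, which rounds to 7.2311.

7.2311


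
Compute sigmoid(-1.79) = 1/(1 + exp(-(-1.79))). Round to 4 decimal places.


First, exp(1.7900) = 5.9895.
Then sigma(z) = 1/(1 + 5.9895) = 0.1431.

0.1431


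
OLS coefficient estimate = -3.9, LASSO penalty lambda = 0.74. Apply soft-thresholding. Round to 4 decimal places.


Absolute value: |-3.9| = 3.9.
Compare to lambda = 0.74.
Since |beta| > lambda, coefficient = sign(beta)*(|beta| - lambda) = -3.1600.

-3.1600


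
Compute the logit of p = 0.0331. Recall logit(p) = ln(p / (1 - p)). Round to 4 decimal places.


1 - p = 0.9669.
p/(1-p) = 0.0342.
logit = ln(0.0342) = -3.3746.

-3.3746


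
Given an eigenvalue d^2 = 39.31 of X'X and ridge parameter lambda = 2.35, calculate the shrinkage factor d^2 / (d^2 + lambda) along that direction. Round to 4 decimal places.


d^2 + lambda = 39.31 + 2.35 = 41.6600.
Shrinkage factor = 39.31/41.6600 = 0.9436.

0.9436


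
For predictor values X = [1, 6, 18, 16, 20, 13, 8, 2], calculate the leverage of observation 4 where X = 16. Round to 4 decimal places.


Compute xbar = 10.5000 with n = 8 observations.
SXX = 372.0000.
Leverage = 1/8 + (16 - 10.5000)^2/372.0000 = 0.2063.

0.2063


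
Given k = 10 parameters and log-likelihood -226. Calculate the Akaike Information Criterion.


AIC = 2*10 - 2*(-226).
= 20 + 452 = 472.

472


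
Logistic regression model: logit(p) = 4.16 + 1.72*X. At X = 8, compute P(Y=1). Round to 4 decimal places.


Compute z = 4.16 + (1.72)(8) = 17.9200.
exp(-z) = 0.0000.
P = 1/(1 + 0.0000) = 1.0000.

1.0000


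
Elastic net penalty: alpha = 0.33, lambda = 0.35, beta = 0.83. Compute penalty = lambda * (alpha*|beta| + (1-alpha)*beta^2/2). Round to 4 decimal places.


alpha * |beta| = 0.33 * 0.83 = 0.2739.
(1-alpha) * beta^2/2 = 0.67 * 0.6889/2 = 0.2308.
Total = 0.35 * (0.2739 + 0.2308) = 0.1766.

0.1766


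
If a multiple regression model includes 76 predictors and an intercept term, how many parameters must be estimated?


Including the intercept, the model has 76 predictor coefficients + 1 intercept.
Total = 77.

77


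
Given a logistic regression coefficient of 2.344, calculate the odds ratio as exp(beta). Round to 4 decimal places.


exp(2.344) = 10.4228.
So the odds ratio is 10.4228.

10.4228


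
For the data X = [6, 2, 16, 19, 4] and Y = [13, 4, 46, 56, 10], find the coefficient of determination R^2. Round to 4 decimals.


Fit the OLS line: b0 = -3.2050, b1 = 3.0856.
SSres = 7.5043.
SStot = 2208.8000.
R^2 = 1 - 7.5043/2208.8000 = 0.9966.

0.9966


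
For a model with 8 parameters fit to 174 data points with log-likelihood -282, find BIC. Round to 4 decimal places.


k * ln(n) = 8 * ln(174) = 8 * 5.159055 = 41.272440.
-2 * loglik = -2 * (-282) = 564.
BIC = 41.272440 + 564 = 605.272440, which rounds to 605.2724.

605.2724


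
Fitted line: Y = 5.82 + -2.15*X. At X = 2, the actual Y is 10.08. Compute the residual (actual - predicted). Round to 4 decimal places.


Fitted value at X = 2 is yhat = 5.82 + -2.15*2 = 1.5200.
Residual = 10.08 - 1.5200 = 8.5600.

8.5600


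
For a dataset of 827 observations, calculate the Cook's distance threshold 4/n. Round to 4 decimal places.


Cook's distance cutoff = 4/n = 4/827.
= 0.0048.

0.0048


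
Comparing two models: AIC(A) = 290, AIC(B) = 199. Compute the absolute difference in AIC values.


Compute |290 - 199| = 91.
Model B has the smaller AIC.

91


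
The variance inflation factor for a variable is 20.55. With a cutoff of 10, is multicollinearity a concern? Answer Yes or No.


Check: VIF = 20.55 vs threshold = 10.
Since 20.55 >= 10, the answer is Yes.

Yes


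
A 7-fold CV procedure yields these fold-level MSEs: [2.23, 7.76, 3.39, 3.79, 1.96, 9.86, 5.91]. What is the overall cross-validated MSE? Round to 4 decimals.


Total MSE across folds = 34.9000.
CV-MSE = 34.9000/7 = 4.9857.

4.9857


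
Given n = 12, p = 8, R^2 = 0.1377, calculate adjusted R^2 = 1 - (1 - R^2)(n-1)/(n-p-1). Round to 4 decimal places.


Adjusted R^2 = 1 - (1 - R^2) * (n-1)/(n-p-1).
(1 - R^2) = 0.8623.
(n-1)/(n-p-1) = 11/3.
(1 - R^2) * (n-1) = 0.8623 * 11 = 9.4853.
Divide by (n-p-1): 9.4853 / 3 = 3.1618.
Adj R^2 = 1 - 3.1618 = -2.1618.

-2.1618


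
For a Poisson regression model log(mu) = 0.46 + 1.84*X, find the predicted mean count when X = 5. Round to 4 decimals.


Compute eta = 0.46 + 1.84 * 5 = 9.6600.
Apply inverse link: mu = e^9.6600 = 15677.7847.

15677.7847


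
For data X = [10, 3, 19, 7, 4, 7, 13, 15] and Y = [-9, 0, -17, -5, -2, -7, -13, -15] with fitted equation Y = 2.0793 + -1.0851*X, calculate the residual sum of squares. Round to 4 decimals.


For each point, residual = actual - predicted.
Residuals: [-0.2283, 1.1760, 1.5376, 0.5164, 0.2611, -1.4836, -0.9730, -0.8028].
Sum of squared residuals = 7.9264.

7.9264


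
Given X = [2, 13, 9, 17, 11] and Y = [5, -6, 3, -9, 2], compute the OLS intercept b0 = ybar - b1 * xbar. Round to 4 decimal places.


Compute b1 = -0.9740 from the OLS formula.
With xbar = 10.4000 and ybar = -1.0000, the intercept is:
b0 = -1.0000 - -0.9740 * 10.4000 = 9.1299.

9.1299


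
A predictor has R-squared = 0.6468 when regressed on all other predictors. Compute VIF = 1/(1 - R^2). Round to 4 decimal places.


Using VIF = 1/(1 - R^2_j):
1 - 0.6468 = 0.3532.
VIF = 2.8313.

2.8313
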